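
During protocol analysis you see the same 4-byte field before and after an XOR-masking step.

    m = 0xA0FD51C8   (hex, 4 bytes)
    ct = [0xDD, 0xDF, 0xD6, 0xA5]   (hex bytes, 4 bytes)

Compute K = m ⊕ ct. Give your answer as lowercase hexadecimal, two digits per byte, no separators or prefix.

7d22876d

Since ct = m ⊕ K, XORing both sides with m gives K = m ⊕ ct.
byte 0: 160 ^ 221 = 125
byte 1: 253 ^ 223 =  34
byte 2:  81 ^ 214 = 135
byte 3: 200 ^ 165 = 109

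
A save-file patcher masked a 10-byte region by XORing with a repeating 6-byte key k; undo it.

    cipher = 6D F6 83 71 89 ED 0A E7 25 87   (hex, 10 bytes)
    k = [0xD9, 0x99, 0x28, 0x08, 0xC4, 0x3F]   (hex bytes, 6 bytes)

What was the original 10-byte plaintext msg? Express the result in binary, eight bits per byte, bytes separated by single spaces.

The 6-byte key repeats, so the effective keystream is d9 99 28 08 c4 3f d9 99 28 08.
byte 0: 01101101 XOR 11011001 = 10110100
byte 1: 11110110 XOR 10011001 = 01101111
byte 2: 10000011 XOR 00101000 = 10101011
byte 3: 01110001 XOR 00001000 = 01111001
byte 4: 10001001 XOR 11000100 = 01001101
byte 5: 11101101 XOR 00111111 = 11010010
byte 6: 00001010 XOR 11011001 = 11010011
byte 7: 11100111 XOR 10011001 = 01111110
byte 8: 00100101 XOR 00101000 = 00001101
byte 9: 10000111 XOR 00001000 = 10001111

10110100 01101111 10101011 01111001 01001101 11010010 11010011 01111110 00001101 10001111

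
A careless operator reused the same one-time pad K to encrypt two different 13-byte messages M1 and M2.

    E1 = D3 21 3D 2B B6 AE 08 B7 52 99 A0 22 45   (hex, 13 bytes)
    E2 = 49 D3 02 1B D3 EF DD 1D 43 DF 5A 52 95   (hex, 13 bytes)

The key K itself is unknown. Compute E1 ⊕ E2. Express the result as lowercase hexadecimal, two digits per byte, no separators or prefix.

9af23f306541d5aa1146fa70d0

E1 ⊕ E2 = (M1 ⊕ K) ⊕ (M2 ⊕ K) = M1 ⊕ M2 — the shared key cancels under XOR.
11010011 XOR 01001001 = 10011010
00100001 XOR 11010011 = 11110010
00111101 XOR 00000010 = 00111111
00101011 XOR 00011011 = 00110000
10110110 XOR 11010011 = 01100101
10101110 XOR 11101111 = 01000001
00001000 XOR 11011101 = 11010101
10110111 XOR 00011101 = 10101010
01010010 XOR 01000011 = 00010001
10011001 XOR 11011111 = 01000110
10100000 XOR 01011010 = 11111010
00100010 XOR 01010010 = 01110000
01000101 XOR 10010101 = 11010000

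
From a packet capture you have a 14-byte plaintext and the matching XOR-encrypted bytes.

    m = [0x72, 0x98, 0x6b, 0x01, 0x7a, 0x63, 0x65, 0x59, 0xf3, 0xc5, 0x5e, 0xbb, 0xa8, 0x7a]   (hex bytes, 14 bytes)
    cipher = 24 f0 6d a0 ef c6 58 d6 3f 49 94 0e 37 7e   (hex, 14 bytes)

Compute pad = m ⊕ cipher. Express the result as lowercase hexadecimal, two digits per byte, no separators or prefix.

Since cipher = m ⊕ pad, XORing both sides with m gives pad = m ⊕ cipher.
72 ^ 24 = 56
98 ^ f0 = 68
6b ^ 6d = 06
01 ^ a0 = a1
7a ^ ef = 95
63 ^ c6 = a5
65 ^ 58 = 3d
59 ^ d6 = 8f
f3 ^ 3f = cc
c5 ^ 49 = 8c
5e ^ 94 = ca
bb ^ 0e = b5
a8 ^ 37 = 9f
7a ^ 7e = 04

566806a195a53d8fcc8ccab59f04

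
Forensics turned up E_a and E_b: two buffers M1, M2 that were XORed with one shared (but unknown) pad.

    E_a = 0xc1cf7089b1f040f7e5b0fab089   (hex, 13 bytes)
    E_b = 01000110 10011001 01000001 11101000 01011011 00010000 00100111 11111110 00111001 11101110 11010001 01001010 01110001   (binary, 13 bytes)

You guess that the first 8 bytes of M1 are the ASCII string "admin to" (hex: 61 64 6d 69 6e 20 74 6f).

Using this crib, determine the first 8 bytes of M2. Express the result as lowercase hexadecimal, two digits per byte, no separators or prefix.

First, E_a ⊕ E_b = (M1 ⊕ K) ⊕ (M2 ⊕ K) = M1 ⊕ M2, so the key drops out. Then M2 = (M1 ⊕ M2) ⊕ M1 over the first 8 bytes.
byte 0: (c1 ⊕ 46) ⊕ 61 = 87 ⊕ 61 = e6
byte 1: (cf ⊕ 99) ⊕ 64 = 56 ⊕ 64 = 32
byte 2: (70 ⊕ 41) ⊕ 6d = 31 ⊕ 6d = 5c
byte 3: (89 ⊕ e8) ⊕ 69 = 61 ⊕ 69 = 08
byte 4: (b1 ⊕ 5b) ⊕ 6e = ea ⊕ 6e = 84
byte 5: (f0 ⊕ 10) ⊕ 20 = e0 ⊕ 20 = c0
byte 6: (40 ⊕ 27) ⊕ 74 = 67 ⊕ 74 = 13
byte 7: (f7 ⊕ fe) ⊕ 6f = 09 ⊕ 6f = 66

e6325c0884c01366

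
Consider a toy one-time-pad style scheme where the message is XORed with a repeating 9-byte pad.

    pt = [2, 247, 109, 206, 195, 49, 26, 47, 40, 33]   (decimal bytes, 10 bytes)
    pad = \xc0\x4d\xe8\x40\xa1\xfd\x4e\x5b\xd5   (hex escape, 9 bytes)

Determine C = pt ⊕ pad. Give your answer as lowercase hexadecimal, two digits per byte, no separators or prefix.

c2ba858e62cc5474fde1

The 9-byte key repeats, so the effective keystream is c0 4d e8 40 a1 fd 4e 5b d5 c0.
byte 0: 02 ⊕ c0 = c2
byte 1: f7 ⊕ 4d = ba
byte 2: 6d ⊕ e8 = 85
byte 3: ce ⊕ 40 = 8e
byte 4: c3 ⊕ a1 = 62
byte 5: 31 ⊕ fd = cc
byte 6: 1a ⊕ 4e = 54
byte 7: 2f ⊕ 5b = 74
byte 8: 28 ⊕ d5 = fd
byte 9: 21 ⊕ c0 = e1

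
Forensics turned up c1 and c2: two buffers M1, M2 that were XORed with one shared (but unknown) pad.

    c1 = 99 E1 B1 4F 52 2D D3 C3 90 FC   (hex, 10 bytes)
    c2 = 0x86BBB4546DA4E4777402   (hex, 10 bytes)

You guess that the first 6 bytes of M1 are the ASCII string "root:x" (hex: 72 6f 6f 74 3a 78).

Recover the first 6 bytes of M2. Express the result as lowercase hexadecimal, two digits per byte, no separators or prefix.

First, c1 ⊕ c2 = (M1 ⊕ K) ⊕ (M2 ⊕ K) = M1 ⊕ M2, so the key drops out. Then M2 = (M1 ⊕ M2) ⊕ M1 over the first 6 bytes.
byte 0: (99 ⊕ 86) ⊕ 72 = 1f ⊕ 72 = 6d
byte 1: (e1 ⊕ bb) ⊕ 6f = 5a ⊕ 6f = 35
byte 2: (b1 ⊕ b4) ⊕ 6f = 05 ⊕ 6f = 6a
byte 3: (4f ⊕ 54) ⊕ 74 = 1b ⊕ 74 = 6f
byte 4: (52 ⊕ 6d) ⊕ 3a = 3f ⊕ 3a = 05
byte 5: (2d ⊕ a4) ⊕ 78 = 89 ⊕ 78 = f1

6d356a6f05f1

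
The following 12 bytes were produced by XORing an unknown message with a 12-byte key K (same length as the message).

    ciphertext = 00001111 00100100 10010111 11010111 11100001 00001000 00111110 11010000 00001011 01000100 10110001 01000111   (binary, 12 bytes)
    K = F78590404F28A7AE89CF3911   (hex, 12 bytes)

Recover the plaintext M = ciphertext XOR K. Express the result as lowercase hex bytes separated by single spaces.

f8 a1 07 97 ae 20 99 7e 82 8b 88 56

XOR is its own inverse, so applying the key byte-wise gives the result directly.
byte 0: 0f xor f7 = f8
byte 1: 24 xor 85 = a1
byte 2: 97 xor 90 = 07
byte 3: d7 xor 40 = 97
byte 4: e1 xor 4f = ae
byte 5: 08 xor 28 = 20
byte 6: 3e xor a7 = 99
byte 7: d0 xor ae = 7e
byte 8: 0b xor 89 = 82
byte 9: 44 xor cf = 8b
byte 10: b1 xor 39 = 88
byte 11: 47 xor 11 = 56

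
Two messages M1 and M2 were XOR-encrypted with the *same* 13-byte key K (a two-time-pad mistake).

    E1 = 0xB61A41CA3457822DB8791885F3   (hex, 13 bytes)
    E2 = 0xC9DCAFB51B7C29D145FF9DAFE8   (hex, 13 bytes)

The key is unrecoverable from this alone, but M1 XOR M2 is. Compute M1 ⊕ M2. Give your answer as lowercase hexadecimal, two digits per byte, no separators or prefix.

E1 ⊕ E2 = (M1 ⊕ K) ⊕ (M2 ⊕ K) = M1 ⊕ M2 — the shared key cancels under XOR.
byte 0: b6 XOR c9 = 7f
byte 1: 1a XOR dc = c6
byte 2: 41 XOR af = ee
byte 3: ca XOR b5 = 7f
byte 4: 34 XOR 1b = 2f
byte 5: 57 XOR 7c = 2b
byte 6: 82 XOR 29 = ab
byte 7: 2d XOR d1 = fc
byte 8: b8 XOR 45 = fd
byte 9: 79 XOR ff = 86
byte 10: 18 XOR 9d = 85
byte 11: 85 XOR af = 2a
byte 12: f3 XOR e8 = 1b

7fc6ee7f2f2babfcfd86852a1b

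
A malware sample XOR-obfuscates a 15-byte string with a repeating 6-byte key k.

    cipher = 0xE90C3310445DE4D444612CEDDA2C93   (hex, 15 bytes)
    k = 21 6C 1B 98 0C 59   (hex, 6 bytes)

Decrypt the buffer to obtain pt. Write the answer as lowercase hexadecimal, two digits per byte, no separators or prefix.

c86028884804c5b85ff920b4fb4088

The 6-byte key repeats, so the effective keystream is 21 6c 1b 98 0c 59 21 6c 1b 98 0c 59 21 6c 1b.
byte 0: e9 ⊕ 21 = c8
byte 1: 0c ⊕ 6c = 60
byte 2: 33 ⊕ 1b = 28
byte 3: 10 ⊕ 98 = 88
byte 4: 44 ⊕ 0c = 48
byte 5: 5d ⊕ 59 = 04
byte 6: e4 ⊕ 21 = c5
byte 7: d4 ⊕ 6c = b8
byte 8: 44 ⊕ 1b = 5f
byte 9: 61 ⊕ 98 = f9
byte 10: 2c ⊕ 0c = 20
byte 11: ed ⊕ 59 = b4
byte 12: da ⊕ 21 = fb
byte 13: 2c ⊕ 6c = 40
byte 14: 93 ⊕ 1b = 88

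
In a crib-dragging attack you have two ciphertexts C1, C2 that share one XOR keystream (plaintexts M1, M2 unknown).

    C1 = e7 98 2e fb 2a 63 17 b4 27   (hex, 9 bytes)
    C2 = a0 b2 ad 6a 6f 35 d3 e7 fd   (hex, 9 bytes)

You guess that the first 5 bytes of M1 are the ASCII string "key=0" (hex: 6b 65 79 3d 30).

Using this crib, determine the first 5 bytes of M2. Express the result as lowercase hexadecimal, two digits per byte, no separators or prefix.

2c4ffaac75

First, C1 ⊕ C2 = (M1 ⊕ K) ⊕ (M2 ⊕ K) = M1 ⊕ M2, so the key drops out. Then M2 = (M1 ⊕ M2) ⊕ M1 over the first 5 bytes.
byte 0: (e7 ⊕ a0) ⊕ 6b = 47 ⊕ 6b = 2c
byte 1: (98 ⊕ b2) ⊕ 65 = 2a ⊕ 65 = 4f
byte 2: (2e ⊕ ad) ⊕ 79 = 83 ⊕ 79 = fa
byte 3: (fb ⊕ 6a) ⊕ 3d = 91 ⊕ 3d = ac
byte 4: (2a ⊕ 6f) ⊕ 30 = 45 ⊕ 30 = 75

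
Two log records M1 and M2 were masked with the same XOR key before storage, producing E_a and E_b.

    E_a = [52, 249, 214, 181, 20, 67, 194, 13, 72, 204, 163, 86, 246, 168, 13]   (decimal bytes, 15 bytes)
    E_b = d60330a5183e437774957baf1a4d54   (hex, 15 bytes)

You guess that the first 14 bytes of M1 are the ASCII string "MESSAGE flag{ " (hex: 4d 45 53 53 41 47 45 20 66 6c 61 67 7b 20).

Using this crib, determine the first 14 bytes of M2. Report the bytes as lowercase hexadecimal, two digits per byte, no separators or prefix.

afbfb5434d3ac45a5a35b99e97c5

First, E_a ⊕ E_b = (M1 ⊕ K) ⊕ (M2 ⊕ K) = M1 ⊕ M2, so the key drops out. Then M2 = (M1 ⊕ M2) ⊕ M1 over the first 14 bytes.
byte 0: (34 ^ d6) ^ 4d = e2 ^ 4d = af
byte 1: (f9 ^ 03) ^ 45 = fa ^ 45 = bf
byte 2: (d6 ^ 30) ^ 53 = e6 ^ 53 = b5
byte 3: (b5 ^ a5) ^ 53 = 10 ^ 53 = 43
byte 4: (14 ^ 18) ^ 41 = 0c ^ 41 = 4d
byte 5: (43 ^ 3e) ^ 47 = 7d ^ 47 = 3a
byte 6: (c2 ^ 43) ^ 45 = 81 ^ 45 = c4
byte 7: (0d ^ 77) ^ 20 = 7a ^ 20 = 5a
byte 8: (48 ^ 74) ^ 66 = 3c ^ 66 = 5a
byte 9: (cc ^ 95) ^ 6c = 59 ^ 6c = 35
byte 10: (a3 ^ 7b) ^ 61 = d8 ^ 61 = b9
byte 11: (56 ^ af) ^ 67 = f9 ^ 67 = 9e
byte 12: (f6 ^ 1a) ^ 7b = ec ^ 7b = 97
byte 13: (a8 ^ 4d) ^ 20 = e5 ^ 20 = c5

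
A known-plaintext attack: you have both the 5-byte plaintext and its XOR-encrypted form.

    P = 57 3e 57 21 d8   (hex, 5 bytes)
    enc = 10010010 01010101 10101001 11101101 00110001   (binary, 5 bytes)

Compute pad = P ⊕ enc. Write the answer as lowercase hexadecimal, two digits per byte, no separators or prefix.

c56bfecce9

Since enc = P ⊕ pad, XORing both sides with P gives pad = P ⊕ enc.
57 xor 92 = c5
3e xor 55 = 6b
57 xor a9 = fe
21 xor ed = cc
d8 xor 31 = e9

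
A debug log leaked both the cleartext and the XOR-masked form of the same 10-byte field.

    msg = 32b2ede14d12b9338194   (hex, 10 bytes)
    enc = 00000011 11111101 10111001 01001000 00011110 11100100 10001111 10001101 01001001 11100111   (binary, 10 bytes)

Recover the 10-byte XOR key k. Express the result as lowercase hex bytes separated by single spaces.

31 4f 54 a9 53 f6 36 be c8 73

Since enc = msg ⊕ k, XORing both sides with msg gives k = msg ⊕ enc.
32 XOR 03 = 31
b2 XOR fd = 4f
ed XOR b9 = 54
e1 XOR 48 = a9
4d XOR 1e = 53
12 XOR e4 = f6
b9 XOR 8f = 36
33 XOR 8d = be
81 XOR 49 = c8
94 XOR e7 = 73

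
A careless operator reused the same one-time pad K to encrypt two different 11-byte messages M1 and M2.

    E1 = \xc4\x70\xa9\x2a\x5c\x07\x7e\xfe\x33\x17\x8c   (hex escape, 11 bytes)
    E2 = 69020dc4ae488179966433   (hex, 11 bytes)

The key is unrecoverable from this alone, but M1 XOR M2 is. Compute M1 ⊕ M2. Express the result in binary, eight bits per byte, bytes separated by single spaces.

10101101 01110010 10100100 11101110 11110010 01001111 11111111 10000111 10100101 01110011 10111111

E1 ⊕ E2 = (M1 ⊕ K) ⊕ (M2 ⊕ K) = M1 ⊕ M2 — the shared key cancels under XOR.
c4 xor 69 = ad
70 xor 02 = 72
a9 xor 0d = a4
2a xor c4 = ee
5c xor ae = f2
07 xor 48 = 4f
7e xor 81 = ff
fe xor 79 = 87
33 xor 96 = a5
17 xor 64 = 73
8c xor 33 = bf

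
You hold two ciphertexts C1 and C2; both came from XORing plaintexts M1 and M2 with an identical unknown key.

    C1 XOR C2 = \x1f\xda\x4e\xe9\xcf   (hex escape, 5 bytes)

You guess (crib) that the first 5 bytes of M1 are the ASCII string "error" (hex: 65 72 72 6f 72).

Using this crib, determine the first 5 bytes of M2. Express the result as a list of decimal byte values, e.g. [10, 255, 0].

[122, 168, 60, 134, 189]

Since C1 ⊕ C2 = M1 ⊕ M2, XORing with the guessed M1 bytes yields the corresponding M2 bytes: M2 = (C1 ⊕ C2) ⊕ M1.
 31 ⊕ 101 = 122
218 ⊕ 114 = 168
 78 ⊕ 114 =  60
233 ⊕ 111 = 134
207 ⊕ 114 = 189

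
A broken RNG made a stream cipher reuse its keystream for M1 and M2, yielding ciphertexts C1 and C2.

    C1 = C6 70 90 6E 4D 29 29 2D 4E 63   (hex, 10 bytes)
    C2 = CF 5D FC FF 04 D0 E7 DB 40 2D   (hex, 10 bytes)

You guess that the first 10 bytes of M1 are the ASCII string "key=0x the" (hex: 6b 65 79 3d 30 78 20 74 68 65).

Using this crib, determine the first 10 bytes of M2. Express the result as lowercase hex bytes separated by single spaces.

First, C1 ⊕ C2 = (M1 ⊕ K) ⊕ (M2 ⊕ K) = M1 ⊕ M2, so the key drops out. Then M2 = (M1 ⊕ M2) ⊕ M1 over the first 10 bytes.
byte 0: (c6 ^ cf) ^ 6b = 09 ^ 6b = 62
byte 1: (70 ^ 5d) ^ 65 = 2d ^ 65 = 48
byte 2: (90 ^ fc) ^ 79 = 6c ^ 79 = 15
byte 3: (6e ^ ff) ^ 3d = 91 ^ 3d = ac
byte 4: (4d ^ 04) ^ 30 = 49 ^ 30 = 79
byte 5: (29 ^ d0) ^ 78 = f9 ^ 78 = 81
byte 6: (29 ^ e7) ^ 20 = ce ^ 20 = ee
byte 7: (2d ^ db) ^ 74 = f6 ^ 74 = 82
byte 8: (4e ^ 40) ^ 68 = 0e ^ 68 = 66
byte 9: (63 ^ 2d) ^ 65 = 4e ^ 65 = 2b

62 48 15 ac 79 81 ee 82 66 2b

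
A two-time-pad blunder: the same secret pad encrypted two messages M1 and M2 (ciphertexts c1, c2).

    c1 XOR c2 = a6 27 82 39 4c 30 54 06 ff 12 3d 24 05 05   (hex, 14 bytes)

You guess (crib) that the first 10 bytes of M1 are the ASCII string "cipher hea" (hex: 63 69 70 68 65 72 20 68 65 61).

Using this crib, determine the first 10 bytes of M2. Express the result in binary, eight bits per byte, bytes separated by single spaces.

Since c1 ⊕ c2 = M1 ⊕ M2, XORing with the guessed M1 bytes yields the corresponding M2 bytes: M2 = (c1 ⊕ c2) ⊕ M1.
byte 0: a6 ⊕ 63 = c5
byte 1: 27 ⊕ 69 = 4e
byte 2: 82 ⊕ 70 = f2
byte 3: 39 ⊕ 68 = 51
byte 4: 4c ⊕ 65 = 29
byte 5: 30 ⊕ 72 = 42
byte 6: 54 ⊕ 20 = 74
byte 7: 06 ⊕ 68 = 6e
byte 8: ff ⊕ 65 = 9a
byte 9: 12 ⊕ 61 = 73

11000101 01001110 11110010 01010001 00101001 01000010 01110100 01101110 10011010 01110011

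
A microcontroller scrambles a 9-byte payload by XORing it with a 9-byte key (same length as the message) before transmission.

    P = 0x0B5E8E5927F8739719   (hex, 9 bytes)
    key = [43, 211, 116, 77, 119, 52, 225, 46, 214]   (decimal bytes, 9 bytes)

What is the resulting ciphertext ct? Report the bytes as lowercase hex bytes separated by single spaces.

20 8d fa 14 50 cc 92 b9 cf

00001011 ^ 00101011 = 00100000
01011110 ^ 11010011 = 10001101
10001110 ^ 01110100 = 11111010
01011001 ^ 01001101 = 00010100
00100111 ^ 01110111 = 01010000
11111000 ^ 00110100 = 11001100
01110011 ^ 11100001 = 10010010
10010111 ^ 00101110 = 10111001
00011001 ^ 11010110 = 11001111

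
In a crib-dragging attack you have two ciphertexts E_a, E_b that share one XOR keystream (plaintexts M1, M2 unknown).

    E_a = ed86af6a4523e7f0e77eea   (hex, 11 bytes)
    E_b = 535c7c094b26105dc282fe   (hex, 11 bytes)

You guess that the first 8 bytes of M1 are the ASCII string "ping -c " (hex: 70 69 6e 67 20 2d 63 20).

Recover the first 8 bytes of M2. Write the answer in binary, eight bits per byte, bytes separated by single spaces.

11001110 10110011 10111101 00000100 00101110 00101000 10010100 10001101

First, E_a ⊕ E_b = (M1 ⊕ K) ⊕ (M2 ⊕ K) = M1 ⊕ M2, so the key drops out. Then M2 = (M1 ⊕ M2) ⊕ M1 over the first 8 bytes.
byte 0: (ed ⊕ 53) ⊕ 70 = be ⊕ 70 = ce
byte 1: (86 ⊕ 5c) ⊕ 69 = da ⊕ 69 = b3
byte 2: (af ⊕ 7c) ⊕ 6e = d3 ⊕ 6e = bd
byte 3: (6a ⊕ 09) ⊕ 67 = 63 ⊕ 67 = 04
byte 4: (45 ⊕ 4b) ⊕ 20 = 0e ⊕ 20 = 2e
byte 5: (23 ⊕ 26) ⊕ 2d = 05 ⊕ 2d = 28
byte 6: (e7 ⊕ 10) ⊕ 63 = f7 ⊕ 63 = 94
byte 7: (f0 ⊕ 5d) ⊕ 20 = ad ⊕ 20 = 8d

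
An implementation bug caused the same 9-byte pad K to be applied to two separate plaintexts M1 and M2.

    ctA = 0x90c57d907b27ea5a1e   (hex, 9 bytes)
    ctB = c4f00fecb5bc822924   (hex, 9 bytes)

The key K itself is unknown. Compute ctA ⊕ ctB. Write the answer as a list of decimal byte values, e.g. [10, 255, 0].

ctA ⊕ ctB = (M1 ⊕ K) ⊕ (M2 ⊕ K) = M1 ⊕ M2 — the shared key cancels under XOR.
byte 0: 90 xor c4 = 54
byte 1: c5 xor f0 = 35
byte 2: 7d xor 0f = 72
byte 3: 90 xor ec = 7c
byte 4: 7b xor b5 = ce
byte 5: 27 xor bc = 9b
byte 6: ea xor 82 = 68
byte 7: 5a xor 29 = 73
byte 8: 1e xor 24 = 3a

[84, 53, 114, 124, 206, 155, 104, 115, 58]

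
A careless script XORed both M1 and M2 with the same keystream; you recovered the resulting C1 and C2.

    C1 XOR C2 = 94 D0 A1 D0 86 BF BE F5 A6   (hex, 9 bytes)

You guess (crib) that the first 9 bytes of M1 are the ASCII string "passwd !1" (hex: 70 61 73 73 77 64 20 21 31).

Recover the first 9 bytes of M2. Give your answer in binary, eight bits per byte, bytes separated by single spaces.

11100100 10110001 11010010 10100011 11110001 11011011 10011110 11010100 10010111

Since C1 ⊕ C2 = M1 ⊕ M2, XORing with the guessed M1 bytes yields the corresponding M2 bytes: M2 = (C1 ⊕ C2) ⊕ M1.
byte 0: 148 xor 112 = 228
byte 1: 208 xor  97 = 177
byte 2: 161 xor 115 = 210
byte 3: 208 xor 115 = 163
byte 4: 134 xor 119 = 241
byte 5: 191 xor 100 = 219
byte 6: 190 xor  32 = 158
byte 7: 245 xor  33 = 212
byte 8: 166 xor  49 = 151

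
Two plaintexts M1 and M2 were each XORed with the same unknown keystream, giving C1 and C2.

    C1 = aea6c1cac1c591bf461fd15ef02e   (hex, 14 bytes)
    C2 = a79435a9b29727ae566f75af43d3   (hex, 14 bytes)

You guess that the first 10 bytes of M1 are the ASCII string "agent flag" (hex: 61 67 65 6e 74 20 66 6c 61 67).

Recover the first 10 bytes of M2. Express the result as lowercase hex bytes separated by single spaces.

First, C1 ⊕ C2 = (M1 ⊕ K) ⊕ (M2 ⊕ K) = M1 ⊕ M2, so the key drops out. Then M2 = (M1 ⊕ M2) ⊕ M1 over the first 10 bytes.
byte 0: (ae ⊕ a7) ⊕ 61 = 09 ⊕ 61 = 68
byte 1: (a6 ⊕ 94) ⊕ 67 = 32 ⊕ 67 = 55
byte 2: (c1 ⊕ 35) ⊕ 65 = f4 ⊕ 65 = 91
byte 3: (ca ⊕ a9) ⊕ 6e = 63 ⊕ 6e = 0d
byte 4: (c1 ⊕ b2) ⊕ 74 = 73 ⊕ 74 = 07
byte 5: (c5 ⊕ 97) ⊕ 20 = 52 ⊕ 20 = 72
byte 6: (91 ⊕ 27) ⊕ 66 = b6 ⊕ 66 = d0
byte 7: (bf ⊕ ae) ⊕ 6c = 11 ⊕ 6c = 7d
byte 8: (46 ⊕ 56) ⊕ 61 = 10 ⊕ 61 = 71
byte 9: (1f ⊕ 6f) ⊕ 67 = 70 ⊕ 67 = 17

68 55 91 0d 07 72 d0 7d 71 17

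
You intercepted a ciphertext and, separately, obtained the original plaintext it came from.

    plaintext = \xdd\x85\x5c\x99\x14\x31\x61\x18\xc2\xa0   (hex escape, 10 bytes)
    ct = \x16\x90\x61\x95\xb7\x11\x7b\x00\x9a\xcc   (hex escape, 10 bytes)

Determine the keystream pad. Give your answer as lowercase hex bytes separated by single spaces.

cb 15 3d 0c a3 20 1a 18 58 6c

Since ct = plaintext ⊕ pad, XORing both sides with plaintext gives pad = plaintext ⊕ ct.
dd xor 16 = cb
85 xor 90 = 15
5c xor 61 = 3d
99 xor 95 = 0c
14 xor b7 = a3
31 xor 11 = 20
61 xor 7b = 1a
18 xor 00 = 18
c2 xor 9a = 58
a0 xor cc = 6c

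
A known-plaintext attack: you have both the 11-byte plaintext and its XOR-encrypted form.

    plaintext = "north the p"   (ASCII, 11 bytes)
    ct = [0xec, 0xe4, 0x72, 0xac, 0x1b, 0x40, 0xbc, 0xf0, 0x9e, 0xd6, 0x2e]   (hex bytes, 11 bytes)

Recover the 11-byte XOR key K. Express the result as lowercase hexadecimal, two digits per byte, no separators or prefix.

828b00d87360c898fbf65e

Since ct = plaintext ⊕ K, XORing both sides with plaintext gives K = plaintext ⊕ ct.
110 ^ 236 = 130
111 ^ 228 = 139
114 ^ 114 =   0
116 ^ 172 = 216
104 ^  27 = 115
 32 ^  64 =  96
116 ^ 188 = 200
104 ^ 240 = 152
101 ^ 158 = 251
 32 ^ 214 = 246
112 ^  46 =  94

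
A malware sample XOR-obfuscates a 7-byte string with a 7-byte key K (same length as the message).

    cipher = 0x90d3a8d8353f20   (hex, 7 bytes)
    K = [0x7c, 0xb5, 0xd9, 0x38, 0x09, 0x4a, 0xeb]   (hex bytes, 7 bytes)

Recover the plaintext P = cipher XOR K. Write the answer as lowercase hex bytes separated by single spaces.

XOR is its own inverse, so applying the key byte-wise gives the result directly.
byte 0: 90 ⊕ 7c = ec
byte 1: d3 ⊕ b5 = 66
byte 2: a8 ⊕ d9 = 71
byte 3: d8 ⊕ 38 = e0
byte 4: 35 ⊕ 09 = 3c
byte 5: 3f ⊕ 4a = 75
byte 6: 20 ⊕ eb = cb

ec 66 71 e0 3c 75 cb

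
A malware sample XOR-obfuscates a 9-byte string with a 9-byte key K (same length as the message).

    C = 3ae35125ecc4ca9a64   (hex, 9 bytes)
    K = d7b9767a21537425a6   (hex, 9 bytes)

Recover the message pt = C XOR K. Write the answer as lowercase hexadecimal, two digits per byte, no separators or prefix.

XOR is its own inverse, so applying the key byte-wise gives the result directly.
00111010 ⊕ 11010111 = 11101101
11100011 ⊕ 10111001 = 01011010
01010001 ⊕ 01110110 = 00100111
00100101 ⊕ 01111010 = 01011111
11101100 ⊕ 00100001 = 11001101
11000100 ⊕ 01010011 = 10010111
11001010 ⊕ 01110100 = 10111110
10011010 ⊕ 00100101 = 10111111
01100100 ⊕ 10100110 = 11000010

ed5a275fcd97bebfc2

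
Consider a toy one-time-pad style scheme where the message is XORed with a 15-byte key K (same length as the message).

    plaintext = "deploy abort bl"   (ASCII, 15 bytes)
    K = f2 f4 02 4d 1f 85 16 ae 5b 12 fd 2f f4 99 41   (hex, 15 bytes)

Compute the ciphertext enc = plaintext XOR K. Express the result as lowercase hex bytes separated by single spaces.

96 91 72 21 70 fc 36 cf 39 7d 8f 5b d4 fb 2d

64 XOR f2 = 96
65 XOR f4 = 91
70 XOR 02 = 72
6c XOR 4d = 21
6f XOR 1f = 70
79 XOR 85 = fc
20 XOR 16 = 36
61 XOR ae = cf
62 XOR 5b = 39
6f XOR 12 = 7d
72 XOR fd = 8f
74 XOR 2f = 5b
20 XOR f4 = d4
62 XOR 99 = fb
6c XOR 41 = 2d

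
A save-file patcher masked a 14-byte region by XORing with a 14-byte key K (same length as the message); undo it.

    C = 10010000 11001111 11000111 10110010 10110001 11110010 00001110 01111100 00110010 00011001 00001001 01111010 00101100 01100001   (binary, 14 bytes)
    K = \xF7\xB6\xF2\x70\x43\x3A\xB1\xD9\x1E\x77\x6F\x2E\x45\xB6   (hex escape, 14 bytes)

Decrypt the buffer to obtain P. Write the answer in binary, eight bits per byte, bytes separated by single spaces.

01100111 01111001 00110101 11000010 11110010 11001000 10111111 10100101 00101100 01101110 01100110 01010100 01101001 11010111

144 xor 247 = 103
207 xor 182 = 121
199 xor 242 =  53
178 xor 112 = 194
177 xor  67 = 242
242 xor  58 = 200
 14 xor 177 = 191
124 xor 217 = 165
 50 xor  30 =  44
 25 xor 119 = 110
  9 xor 111 = 102
122 xor  46 =  84
 44 xor  69 = 105
 97 xor 182 = 215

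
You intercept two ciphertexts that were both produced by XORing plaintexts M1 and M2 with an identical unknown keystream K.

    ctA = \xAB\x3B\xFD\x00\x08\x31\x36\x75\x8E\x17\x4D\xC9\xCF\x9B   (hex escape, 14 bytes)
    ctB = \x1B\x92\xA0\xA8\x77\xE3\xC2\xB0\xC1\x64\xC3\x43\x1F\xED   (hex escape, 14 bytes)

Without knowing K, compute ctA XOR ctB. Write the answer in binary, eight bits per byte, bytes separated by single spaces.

10110000 10101001 01011101 10101000 01111111 11010010 11110100 11000101 01001111 01110011 10001110 10001010 11010000 01110110

ctA ⊕ ctB = (M1 ⊕ K) ⊕ (M2 ⊕ K) = M1 ⊕ M2 — the shared key cancels under XOR.
ab XOR 1b = b0
3b XOR 92 = a9
fd XOR a0 = 5d
00 XOR a8 = a8
08 XOR 77 = 7f
31 XOR e3 = d2
36 XOR c2 = f4
75 XOR b0 = c5
8e XOR c1 = 4f
17 XOR 64 = 73
4d XOR c3 = 8e
c9 XOR 43 = 8a
cf XOR 1f = d0
9b XOR ed = 76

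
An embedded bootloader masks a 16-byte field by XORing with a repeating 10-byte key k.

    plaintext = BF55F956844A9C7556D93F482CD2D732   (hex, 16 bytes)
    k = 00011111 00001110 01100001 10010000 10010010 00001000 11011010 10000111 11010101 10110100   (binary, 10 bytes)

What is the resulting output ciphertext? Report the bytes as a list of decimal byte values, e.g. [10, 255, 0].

The 10-byte key repeats, so the effective keystream is 1f 0e 61 90 92 08 da 87 d5 b4 1f 0e 61 90 92 08.
byte 0: bf ^ 1f = a0
byte 1: 55 ^ 0e = 5b
byte 2: f9 ^ 61 = 98
byte 3: 56 ^ 90 = c6
byte 4: 84 ^ 92 = 16
byte 5: 4a ^ 08 = 42
byte 6: 9c ^ da = 46
byte 7: 75 ^ 87 = f2
byte 8: 56 ^ d5 = 83
byte 9: d9 ^ b4 = 6d
byte 10: 3f ^ 1f = 20
byte 11: 48 ^ 0e = 46
byte 12: 2c ^ 61 = 4d
byte 13: d2 ^ 90 = 42
byte 14: d7 ^ 92 = 45
byte 15: 32 ^ 08 = 3a

[160, 91, 152, 198, 22, 66, 70, 242, 131, 109, 32, 70, 77, 66, 69, 58]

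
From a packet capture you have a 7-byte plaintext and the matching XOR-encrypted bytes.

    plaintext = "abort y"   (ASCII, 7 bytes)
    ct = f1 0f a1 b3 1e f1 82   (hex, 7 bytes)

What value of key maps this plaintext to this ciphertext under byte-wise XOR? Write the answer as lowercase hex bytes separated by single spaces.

90 6d ce c1 6a d1 fb

Since ct = plaintext ⊕ key, XORing both sides with plaintext gives key = plaintext ⊕ ct.
61 ^ f1 = 90
62 ^ 0f = 6d
6f ^ a1 = ce
72 ^ b3 = c1
74 ^ 1e = 6a
20 ^ f1 = d1
79 ^ 82 = fb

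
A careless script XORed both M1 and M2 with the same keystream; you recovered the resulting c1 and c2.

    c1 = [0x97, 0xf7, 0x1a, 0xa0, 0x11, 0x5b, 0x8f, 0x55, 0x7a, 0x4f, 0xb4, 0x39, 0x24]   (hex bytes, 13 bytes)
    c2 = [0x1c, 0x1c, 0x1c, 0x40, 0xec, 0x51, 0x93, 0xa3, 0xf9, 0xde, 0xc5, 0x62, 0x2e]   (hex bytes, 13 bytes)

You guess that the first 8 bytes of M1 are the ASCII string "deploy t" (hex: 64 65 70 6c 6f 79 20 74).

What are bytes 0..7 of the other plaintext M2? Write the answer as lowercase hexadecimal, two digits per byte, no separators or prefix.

ef8e768c92733c82

First, c1 ⊕ c2 = (M1 ⊕ K) ⊕ (M2 ⊕ K) = M1 ⊕ M2, so the key drops out. Then M2 = (M1 ⊕ M2) ⊕ M1 over the first 8 bytes.
byte 0: (97 xor 1c) xor 64 = 8b xor 64 = ef
byte 1: (f7 xor 1c) xor 65 = eb xor 65 = 8e
byte 2: (1a xor 1c) xor 70 = 06 xor 70 = 76
byte 3: (a0 xor 40) xor 6c = e0 xor 6c = 8c
byte 4: (11 xor ec) xor 6f = fd xor 6f = 92
byte 5: (5b xor 51) xor 79 = 0a xor 79 = 73
byte 6: (8f xor 93) xor 20 = 1c xor 20 = 3c
byte 7: (55 xor a3) xor 74 = f6 xor 74 = 82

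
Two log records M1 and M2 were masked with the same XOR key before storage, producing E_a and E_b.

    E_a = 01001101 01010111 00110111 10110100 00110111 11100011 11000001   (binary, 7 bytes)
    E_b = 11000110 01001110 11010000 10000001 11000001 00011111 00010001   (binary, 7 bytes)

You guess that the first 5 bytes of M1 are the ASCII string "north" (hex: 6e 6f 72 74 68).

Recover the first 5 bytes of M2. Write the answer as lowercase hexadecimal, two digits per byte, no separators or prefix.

e57695419e

First, E_a ⊕ E_b = (M1 ⊕ K) ⊕ (M2 ⊕ K) = M1 ⊕ M2, so the key drops out. Then M2 = (M1 ⊕ M2) ⊕ M1 over the first 5 bytes.
byte 0: (4d ^ c6) ^ 6e = 8b ^ 6e = e5
byte 1: (57 ^ 4e) ^ 6f = 19 ^ 6f = 76
byte 2: (37 ^ d0) ^ 72 = e7 ^ 72 = 95
byte 3: (b4 ^ 81) ^ 74 = 35 ^ 74 = 41
byte 4: (37 ^ c1) ^ 68 = f6 ^ 68 = 9e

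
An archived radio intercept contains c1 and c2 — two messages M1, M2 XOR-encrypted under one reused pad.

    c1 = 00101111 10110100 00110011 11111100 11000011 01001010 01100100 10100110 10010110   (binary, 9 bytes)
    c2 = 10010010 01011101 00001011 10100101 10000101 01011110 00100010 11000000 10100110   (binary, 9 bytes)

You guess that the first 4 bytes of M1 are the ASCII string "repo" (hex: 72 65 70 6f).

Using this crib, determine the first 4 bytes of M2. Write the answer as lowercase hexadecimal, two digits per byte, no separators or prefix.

First, c1 ⊕ c2 = (M1 ⊕ K) ⊕ (M2 ⊕ K) = M1 ⊕ M2, so the key drops out. Then M2 = (M1 ⊕ M2) ⊕ M1 over the first 4 bytes.
byte 0: (2f xor 92) xor 72 = bd xor 72 = cf
byte 1: (b4 xor 5d) xor 65 = e9 xor 65 = 8c
byte 2: (33 xor 0b) xor 70 = 38 xor 70 = 48
byte 3: (fc xor a5) xor 6f = 59 xor 6f = 36

cf8c4836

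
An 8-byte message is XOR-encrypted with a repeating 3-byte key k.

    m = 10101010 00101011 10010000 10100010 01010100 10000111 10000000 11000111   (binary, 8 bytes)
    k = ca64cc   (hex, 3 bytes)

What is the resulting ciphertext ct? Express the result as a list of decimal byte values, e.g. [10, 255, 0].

The 3-byte key repeats, so the effective keystream is ca 64 cc ca 64 cc ca 64.
byte 0: 10101010 ^ 11001010 = 01100000
byte 1: 00101011 ^ 01100100 = 01001111
byte 2: 10010000 ^ 11001100 = 01011100
byte 3: 10100010 ^ 11001010 = 01101000
byte 4: 01010100 ^ 01100100 = 00110000
byte 5: 10000111 ^ 11001100 = 01001011
byte 6: 10000000 ^ 11001010 = 01001010
byte 7: 11000111 ^ 01100100 = 10100011

[96, 79, 92, 104, 48, 75, 74, 163]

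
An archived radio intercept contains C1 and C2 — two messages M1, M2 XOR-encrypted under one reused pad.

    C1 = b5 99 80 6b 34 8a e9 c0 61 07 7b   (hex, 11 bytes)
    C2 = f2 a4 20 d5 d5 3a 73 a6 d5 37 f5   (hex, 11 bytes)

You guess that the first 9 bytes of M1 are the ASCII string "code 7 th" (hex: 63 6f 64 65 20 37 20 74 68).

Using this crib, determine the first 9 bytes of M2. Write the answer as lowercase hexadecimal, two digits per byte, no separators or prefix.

First, C1 ⊕ C2 = (M1 ⊕ K) ⊕ (M2 ⊕ K) = M1 ⊕ M2, so the key drops out. Then M2 = (M1 ⊕ M2) ⊕ M1 over the first 9 bytes.
byte 0: (b5 ⊕ f2) ⊕ 63 = 47 ⊕ 63 = 24
byte 1: (99 ⊕ a4) ⊕ 6f = 3d ⊕ 6f = 52
byte 2: (80 ⊕ 20) ⊕ 64 = a0 ⊕ 64 = c4
byte 3: (6b ⊕ d5) ⊕ 65 = be ⊕ 65 = db
byte 4: (34 ⊕ d5) ⊕ 20 = e1 ⊕ 20 = c1
byte 5: (8a ⊕ 3a) ⊕ 37 = b0 ⊕ 37 = 87
byte 6: (e9 ⊕ 73) ⊕ 20 = 9a ⊕ 20 = ba
byte 7: (c0 ⊕ a6) ⊕ 74 = 66 ⊕ 74 = 12
byte 8: (61 ⊕ d5) ⊕ 68 = b4 ⊕ 68 = dc

2452c4dbc187ba12dc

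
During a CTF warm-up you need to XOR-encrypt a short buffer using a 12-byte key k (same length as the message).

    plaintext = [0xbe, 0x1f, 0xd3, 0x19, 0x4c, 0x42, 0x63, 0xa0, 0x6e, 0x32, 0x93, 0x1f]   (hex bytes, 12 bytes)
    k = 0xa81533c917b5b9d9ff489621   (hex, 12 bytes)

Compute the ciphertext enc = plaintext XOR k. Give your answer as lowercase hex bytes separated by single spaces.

16 0a e0 d0 5b f7 da 79 91 7a 05 3e

XOR is its own inverse, so applying the key byte-wise gives the result directly.
be xor a8 = 16
1f xor 15 = 0a
d3 xor 33 = e0
19 xor c9 = d0
4c xor 17 = 5b
42 xor b5 = f7
63 xor b9 = da
a0 xor d9 = 79
6e xor ff = 91
32 xor 48 = 7a
93 xor 96 = 05
1f xor 21 = 3e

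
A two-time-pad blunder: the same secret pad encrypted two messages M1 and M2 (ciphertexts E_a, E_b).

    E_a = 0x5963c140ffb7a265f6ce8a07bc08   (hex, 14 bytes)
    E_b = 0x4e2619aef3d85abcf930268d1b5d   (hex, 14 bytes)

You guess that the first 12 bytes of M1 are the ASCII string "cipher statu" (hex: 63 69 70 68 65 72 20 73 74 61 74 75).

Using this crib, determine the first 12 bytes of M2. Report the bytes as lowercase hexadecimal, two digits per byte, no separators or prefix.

First, E_a ⊕ E_b = (M1 ⊕ K) ⊕ (M2 ⊕ K) = M1 ⊕ M2, so the key drops out. Then M2 = (M1 ⊕ M2) ⊕ M1 over the first 12 bytes.
byte 0: (59 ^ 4e) ^ 63 = 17 ^ 63 = 74
byte 1: (63 ^ 26) ^ 69 = 45 ^ 69 = 2c
byte 2: (c1 ^ 19) ^ 70 = d8 ^ 70 = a8
byte 3: (40 ^ ae) ^ 68 = ee ^ 68 = 86
byte 4: (ff ^ f3) ^ 65 = 0c ^ 65 = 69
byte 5: (b7 ^ d8) ^ 72 = 6f ^ 72 = 1d
byte 6: (a2 ^ 5a) ^ 20 = f8 ^ 20 = d8
byte 7: (65 ^ bc) ^ 73 = d9 ^ 73 = aa
byte 8: (f6 ^ f9) ^ 74 = 0f ^ 74 = 7b
byte 9: (ce ^ 30) ^ 61 = fe ^ 61 = 9f
byte 10: (8a ^ 26) ^ 74 = ac ^ 74 = d8
byte 11: (07 ^ 8d) ^ 75 = 8a ^ 75 = ff

742ca886691dd8aa7b9fd8ff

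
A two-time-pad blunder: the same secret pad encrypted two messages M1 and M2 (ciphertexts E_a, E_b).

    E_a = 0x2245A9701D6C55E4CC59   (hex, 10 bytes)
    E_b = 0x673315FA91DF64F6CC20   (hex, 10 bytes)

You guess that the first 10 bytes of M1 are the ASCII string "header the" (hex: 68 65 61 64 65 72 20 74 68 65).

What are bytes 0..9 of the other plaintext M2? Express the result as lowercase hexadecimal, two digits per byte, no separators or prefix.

2d13ddeee9c11166681c

First, E_a ⊕ E_b = (M1 ⊕ K) ⊕ (M2 ⊕ K) = M1 ⊕ M2, so the key drops out. Then M2 = (M1 ⊕ M2) ⊕ M1 over the first 10 bytes.
byte 0: (22 ⊕ 67) ⊕ 68 = 45 ⊕ 68 = 2d
byte 1: (45 ⊕ 33) ⊕ 65 = 76 ⊕ 65 = 13
byte 2: (a9 ⊕ 15) ⊕ 61 = bc ⊕ 61 = dd
byte 3: (70 ⊕ fa) ⊕ 64 = 8a ⊕ 64 = ee
byte 4: (1d ⊕ 91) ⊕ 65 = 8c ⊕ 65 = e9
byte 5: (6c ⊕ df) ⊕ 72 = b3 ⊕ 72 = c1
byte 6: (55 ⊕ 64) ⊕ 20 = 31 ⊕ 20 = 11
byte 7: (e4 ⊕ f6) ⊕ 74 = 12 ⊕ 74 = 66
byte 8: (cc ⊕ cc) ⊕ 68 = 00 ⊕ 68 = 68
byte 9: (59 ⊕ 20) ⊕ 65 = 79 ⊕ 65 = 1c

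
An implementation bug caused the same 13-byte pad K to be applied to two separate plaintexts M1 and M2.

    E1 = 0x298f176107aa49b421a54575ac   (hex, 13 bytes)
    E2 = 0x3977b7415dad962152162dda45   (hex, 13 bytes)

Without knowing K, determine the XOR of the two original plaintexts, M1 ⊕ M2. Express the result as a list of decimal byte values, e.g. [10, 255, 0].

[16, 248, 160, 32, 90, 7, 223, 149, 115, 179, 104, 175, 233]

E1 ⊕ E2 = (M1 ⊕ K) ⊕ (M2 ⊕ K) = M1 ⊕ M2 — the shared key cancels under XOR.
00101001 ^ 00111001 = 00010000
10001111 ^ 01110111 = 11111000
00010111 ^ 10110111 = 10100000
01100001 ^ 01000001 = 00100000
00000111 ^ 01011101 = 01011010
10101010 ^ 10101101 = 00000111
01001001 ^ 10010110 = 11011111
10110100 ^ 00100001 = 10010101
00100001 ^ 01010010 = 01110011
10100101 ^ 00010110 = 10110011
01000101 ^ 00101101 = 01101000
01110101 ^ 11011010 = 10101111
10101100 ^ 01000101 = 11101001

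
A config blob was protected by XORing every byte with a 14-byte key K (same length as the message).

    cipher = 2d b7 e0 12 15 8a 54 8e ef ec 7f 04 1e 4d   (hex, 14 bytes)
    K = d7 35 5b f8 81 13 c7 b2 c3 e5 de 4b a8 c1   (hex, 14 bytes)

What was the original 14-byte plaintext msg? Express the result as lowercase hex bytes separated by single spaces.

fa 82 bb ea 94 99 93 3c 2c 09 a1 4f b6 8c

byte 0:  45 ⊕ 215 = 250
byte 1: 183 ⊕  53 = 130
byte 2: 224 ⊕  91 = 187
byte 3:  18 ⊕ 248 = 234
byte 4:  21 ⊕ 129 = 148
byte 5: 138 ⊕  19 = 153
byte 6:  84 ⊕ 199 = 147
byte 7: 142 ⊕ 178 =  60
byte 8: 239 ⊕ 195 =  44
byte 9: 236 ⊕ 229 =   9
byte 10: 127 ⊕ 222 = 161
byte 11:   4 ⊕  75 =  79
byte 12:  30 ⊕ 168 = 182
byte 13:  77 ⊕ 193 = 140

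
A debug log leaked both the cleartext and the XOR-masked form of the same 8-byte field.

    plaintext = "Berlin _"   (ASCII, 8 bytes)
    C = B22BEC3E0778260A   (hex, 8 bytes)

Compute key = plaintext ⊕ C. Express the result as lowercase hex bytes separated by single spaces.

f0 4e 9e 52 6e 16 06 55

Since C = plaintext ⊕ key, XORing both sides with plaintext gives key = plaintext ⊕ C.
byte 0: 42 ⊕ b2 = f0
byte 1: 65 ⊕ 2b = 4e
byte 2: 72 ⊕ ec = 9e
byte 3: 6c ⊕ 3e = 52
byte 4: 69 ⊕ 07 = 6e
byte 5: 6e ⊕ 78 = 16
byte 6: 20 ⊕ 26 = 06
byte 7: 5f ⊕ 0a = 55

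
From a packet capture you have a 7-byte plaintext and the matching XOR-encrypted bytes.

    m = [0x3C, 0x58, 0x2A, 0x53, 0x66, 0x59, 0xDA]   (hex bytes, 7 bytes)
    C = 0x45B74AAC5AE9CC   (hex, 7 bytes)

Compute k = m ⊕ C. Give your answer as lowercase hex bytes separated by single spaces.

79 ef 60 ff 3c b0 16

Since C = m ⊕ k, XORing both sides with m gives k = m ⊕ C.
3c ^ 45 = 79
58 ^ b7 = ef
2a ^ 4a = 60
53 ^ ac = ff
66 ^ 5a = 3c
59 ^ e9 = b0
da ^ cc = 16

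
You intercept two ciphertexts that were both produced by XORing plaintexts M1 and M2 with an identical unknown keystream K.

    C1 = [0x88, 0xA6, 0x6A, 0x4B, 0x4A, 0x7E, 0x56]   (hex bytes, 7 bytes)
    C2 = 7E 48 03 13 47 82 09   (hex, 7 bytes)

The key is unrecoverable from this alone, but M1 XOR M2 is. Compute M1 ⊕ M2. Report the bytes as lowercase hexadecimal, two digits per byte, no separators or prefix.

f6ee69580dfc5f

C1 ⊕ C2 = (M1 ⊕ K) ⊕ (M2 ⊕ K) = M1 ⊕ M2 — the shared key cancels under XOR.
88 ⊕ 7e = f6
a6 ⊕ 48 = ee
6a ⊕ 03 = 69
4b ⊕ 13 = 58
4a ⊕ 47 = 0d
7e ⊕ 82 = fc
56 ⊕ 09 = 5f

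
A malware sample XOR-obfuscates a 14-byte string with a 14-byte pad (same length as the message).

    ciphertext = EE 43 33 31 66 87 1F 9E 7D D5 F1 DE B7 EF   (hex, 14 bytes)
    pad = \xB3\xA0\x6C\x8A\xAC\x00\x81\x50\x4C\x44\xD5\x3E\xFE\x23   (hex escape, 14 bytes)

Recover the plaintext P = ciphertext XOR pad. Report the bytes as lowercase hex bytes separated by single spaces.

ee ⊕ b3 = 5d
43 ⊕ a0 = e3
33 ⊕ 6c = 5f
31 ⊕ 8a = bb
66 ⊕ ac = ca
87 ⊕ 00 = 87
1f ⊕ 81 = 9e
9e ⊕ 50 = ce
7d ⊕ 4c = 31
d5 ⊕ 44 = 91
f1 ⊕ d5 = 24
de ⊕ 3e = e0
b7 ⊕ fe = 49
ef ⊕ 23 = cc

5d e3 5f bb ca 87 9e ce 31 91 24 e0 49 cc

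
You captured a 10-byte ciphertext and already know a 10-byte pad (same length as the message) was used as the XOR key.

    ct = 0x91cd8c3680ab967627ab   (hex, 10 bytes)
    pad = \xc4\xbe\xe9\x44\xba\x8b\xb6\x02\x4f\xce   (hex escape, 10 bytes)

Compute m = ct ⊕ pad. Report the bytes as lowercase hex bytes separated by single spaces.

55 73 65 72 3a 20 20 74 68 65

91 ⊕ c4 = 55
cd ⊕ be = 73
8c ⊕ e9 = 65
36 ⊕ 44 = 72
80 ⊕ ba = 3a
ab ⊕ 8b = 20
96 ⊕ b6 = 20
76 ⊕ 02 = 74
27 ⊕ 4f = 68
ab ⊕ ce = 65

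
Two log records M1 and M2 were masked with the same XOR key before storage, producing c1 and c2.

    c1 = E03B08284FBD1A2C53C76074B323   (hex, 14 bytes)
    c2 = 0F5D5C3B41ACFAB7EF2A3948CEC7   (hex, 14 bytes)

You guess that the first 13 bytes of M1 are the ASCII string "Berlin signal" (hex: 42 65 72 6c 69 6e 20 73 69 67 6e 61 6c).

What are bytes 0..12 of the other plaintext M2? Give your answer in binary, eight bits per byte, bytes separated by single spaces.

First, c1 ⊕ c2 = (M1 ⊕ K) ⊕ (M2 ⊕ K) = M1 ⊕ M2, so the key drops out. Then M2 = (M1 ⊕ M2) ⊕ M1 over the first 13 bytes.
byte 0: (e0 ⊕ 0f) ⊕ 42 = ef ⊕ 42 = ad
byte 1: (3b ⊕ 5d) ⊕ 65 = 66 ⊕ 65 = 03
byte 2: (08 ⊕ 5c) ⊕ 72 = 54 ⊕ 72 = 26
byte 3: (28 ⊕ 3b) ⊕ 6c = 13 ⊕ 6c = 7f
byte 4: (4f ⊕ 41) ⊕ 69 = 0e ⊕ 69 = 67
byte 5: (bd ⊕ ac) ⊕ 6e = 11 ⊕ 6e = 7f
byte 6: (1a ⊕ fa) ⊕ 20 = e0 ⊕ 20 = c0
byte 7: (2c ⊕ b7) ⊕ 73 = 9b ⊕ 73 = e8
byte 8: (53 ⊕ ef) ⊕ 69 = bc ⊕ 69 = d5
byte 9: (c7 ⊕ 2a) ⊕ 67 = ed ⊕ 67 = 8a
byte 10: (60 ⊕ 39) ⊕ 6e = 59 ⊕ 6e = 37
byte 11: (74 ⊕ 48) ⊕ 61 = 3c ⊕ 61 = 5d
byte 12: (b3 ⊕ ce) ⊕ 6c = 7d ⊕ 6c = 11

10101101 00000011 00100110 01111111 01100111 01111111 11000000 11101000 11010101 10001010 00110111 01011101 00010001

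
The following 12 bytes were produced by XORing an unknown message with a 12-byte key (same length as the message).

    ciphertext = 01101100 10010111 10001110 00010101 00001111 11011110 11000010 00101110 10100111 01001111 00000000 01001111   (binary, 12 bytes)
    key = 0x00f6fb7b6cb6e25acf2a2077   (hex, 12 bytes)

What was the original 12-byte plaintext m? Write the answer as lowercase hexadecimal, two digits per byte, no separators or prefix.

XOR is its own inverse, so applying the key byte-wise gives the result directly.
6c xor 00 = 6c
97 xor f6 = 61
8e xor fb = 75
15 xor 7b = 6e
0f xor 6c = 63
de xor b6 = 68
c2 xor e2 = 20
2e xor 5a = 74
a7 xor cf = 68
4f xor 2a = 65
00 xor 20 = 20
4f xor 77 = 38

6c61756e6368207468652038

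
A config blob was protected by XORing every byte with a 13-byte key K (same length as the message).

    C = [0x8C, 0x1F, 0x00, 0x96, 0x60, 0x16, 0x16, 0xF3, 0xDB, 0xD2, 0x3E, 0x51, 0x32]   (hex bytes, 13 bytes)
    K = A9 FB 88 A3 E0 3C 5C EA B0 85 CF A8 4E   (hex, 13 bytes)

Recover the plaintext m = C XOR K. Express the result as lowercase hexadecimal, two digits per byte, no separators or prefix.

25e48835802a4a196b57f1f97c

XOR is its own inverse, so applying the key byte-wise gives the result directly.
byte 0: 8c ⊕ a9 = 25
byte 1: 1f ⊕ fb = e4
byte 2: 00 ⊕ 88 = 88
byte 3: 96 ⊕ a3 = 35
byte 4: 60 ⊕ e0 = 80
byte 5: 16 ⊕ 3c = 2a
byte 6: 16 ⊕ 5c = 4a
byte 7: f3 ⊕ ea = 19
byte 8: db ⊕ b0 = 6b
byte 9: d2 ⊕ 85 = 57
byte 10: 3e ⊕ cf = f1
byte 11: 51 ⊕ a8 = f9
byte 12: 32 ⊕ 4e = 7c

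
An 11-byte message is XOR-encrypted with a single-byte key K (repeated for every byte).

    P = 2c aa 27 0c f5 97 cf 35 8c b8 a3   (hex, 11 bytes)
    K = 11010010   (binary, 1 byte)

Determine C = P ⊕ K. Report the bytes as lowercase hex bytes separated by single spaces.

The 1-byte key repeats, so the effective keystream is d2 d2 d2 d2 d2 d2 d2 d2 d2 d2 d2.
byte 0: 2c ⊕ d2 = fe
byte 1: aa ⊕ d2 = 78
byte 2: 27 ⊕ d2 = f5
byte 3: 0c ⊕ d2 = de
byte 4: f5 ⊕ d2 = 27
byte 5: 97 ⊕ d2 = 45
byte 6: cf ⊕ d2 = 1d
byte 7: 35 ⊕ d2 = e7
byte 8: 8c ⊕ d2 = 5e
byte 9: b8 ⊕ d2 = 6a
byte 10: a3 ⊕ d2 = 71

fe 78 f5 de 27 45 1d e7 5e 6a 71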